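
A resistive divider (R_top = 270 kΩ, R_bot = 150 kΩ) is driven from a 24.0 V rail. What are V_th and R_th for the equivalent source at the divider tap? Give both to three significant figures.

V_th = 8.57 V, R_th = 96.4 kΩ

V_th is the open-circuit tap voltage: 24.0 × 150/(270 + 150) = 8.57 V.
With the supply zeroed, R_top and R_bot appear in parallel from the tap: R_th = R_top‖R_bot = (270 × 150)/420.0 = 96.4 kΩ.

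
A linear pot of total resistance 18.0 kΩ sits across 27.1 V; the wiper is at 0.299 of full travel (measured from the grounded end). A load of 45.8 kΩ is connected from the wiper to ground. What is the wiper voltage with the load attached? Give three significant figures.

The wiper splits the pot into (1−α)R = 12.62 kΩ above and αR = 5.382 kΩ below.
Lower section ‖ load = 4.816 kΩ.
V_wiper = 27.1 × 4.816/(12.62 + 4.816) = 7.49 V.

V ≈ 7.49 V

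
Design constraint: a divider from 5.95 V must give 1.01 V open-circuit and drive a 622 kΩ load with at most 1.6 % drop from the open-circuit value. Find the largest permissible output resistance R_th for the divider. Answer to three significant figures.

R_th ≤ 10.1 kΩ

Loading drop = R_th/(R_th + R_L) ≤ 0.0160, so R_th ≤ R_L · ε/(1−ε) = 622 kΩ × 0.0160/0.9840 = 10.1 kΩ.
(Any R1, R2 with R2/(R1+R2) = 0.170 and R1‖R2 ≤ 10.1 kΩ will meet the spec.)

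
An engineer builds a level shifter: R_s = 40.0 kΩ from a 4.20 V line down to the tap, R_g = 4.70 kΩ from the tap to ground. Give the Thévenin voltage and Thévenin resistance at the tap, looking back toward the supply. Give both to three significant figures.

V_th is the open-circuit tap voltage: 4.20 × 4.70/(40.0 + 4.70) = 0.442 V.
With the supply zeroed, R_s and R_g appear in parallel from the tap: R_th = R_s‖R_g = (40.0 × 4.70)/44.70 = 4.21 kΩ.

V_th = 0.442 V, R_th = 4.21 kΩ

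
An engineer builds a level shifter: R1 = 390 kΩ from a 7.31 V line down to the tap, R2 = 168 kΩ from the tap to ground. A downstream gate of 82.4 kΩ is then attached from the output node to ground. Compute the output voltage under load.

The load sits in parallel with R2: R2‖R_L = (168 × 82.4) / (168 + 82.4) = 55.28 kΩ.
V_out = 7.31 × 55.28 / (390 + 55.28) = 7.31 × 55.28/445.3 = 0.908 V.

V_out ≈ 0.908 V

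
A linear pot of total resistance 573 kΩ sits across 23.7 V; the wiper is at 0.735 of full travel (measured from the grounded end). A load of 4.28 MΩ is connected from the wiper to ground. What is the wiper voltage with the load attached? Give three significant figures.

The wiper splits the pot into (1−α)R = 151.8 kΩ above and αR = 421.2 kΩ below.
Lower section ‖ load = 383.4 kΩ.
V_wiper = 23.7 × 383.4/(151.8 + 383.4) = 17.0 V.

V ≈ 17.0 V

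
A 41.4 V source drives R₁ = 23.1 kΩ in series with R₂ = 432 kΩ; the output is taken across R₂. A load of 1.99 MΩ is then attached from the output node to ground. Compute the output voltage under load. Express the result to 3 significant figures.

The load sits in parallel with R₂: R₂‖R_L = (432 × 1990) / (432 + 1990) = 354.9 kΩ.
V_out = 41.4 × 354.9 / (23.1 + 354.9) = 41.4 × 354.9/378.0 = 38.9 V.

V_out ≈ 38.9 V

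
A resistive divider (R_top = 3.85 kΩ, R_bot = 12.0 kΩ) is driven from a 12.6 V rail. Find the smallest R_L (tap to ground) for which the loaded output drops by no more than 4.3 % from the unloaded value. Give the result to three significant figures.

R_L(min) ≈ 64.9 kΩ

Output resistance R_th = R_top‖R_bot = (3.85 × 12.0)/15.85 = 2.915 kΩ.
The fractional drop is R_th/(R_th + R_L); requiring this ≤ 0.0430 gives R_L ≥ R_th(1/0.0430 − 1) = 2.915 × 22.26 = 64.9 kΩ.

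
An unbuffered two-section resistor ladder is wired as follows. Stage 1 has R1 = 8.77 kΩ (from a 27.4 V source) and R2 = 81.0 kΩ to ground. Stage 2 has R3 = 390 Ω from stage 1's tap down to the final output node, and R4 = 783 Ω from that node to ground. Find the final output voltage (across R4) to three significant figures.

Stage 2 presents R3+R4 = 1173 Ω as a load on stage 1's tap.
Stage 1's lower leg becomes R2‖(R3+R4) = 1156 Ω, so V_mid = 27.4 × 1156/9926 = 3.192 V.
Stage 2 is itself unloaded: V_out = V_mid × R4/(R3+R4) = 3.192 × 783/1173 = 2.13 V.

V_out ≈ 2.13 V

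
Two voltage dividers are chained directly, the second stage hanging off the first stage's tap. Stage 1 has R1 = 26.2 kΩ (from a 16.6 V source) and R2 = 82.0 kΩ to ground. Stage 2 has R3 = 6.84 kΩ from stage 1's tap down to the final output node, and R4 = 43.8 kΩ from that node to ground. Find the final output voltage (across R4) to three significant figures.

V_out ≈ 7.82 V

Stage 2 presents R3+R4 = 50.64 kΩ as a load on stage 1's tap.
Stage 1's lower leg becomes R2‖(R3+R4) = 31.31 kΩ, so V_mid = 16.6 × 31.31/57.51 = 9.037 V.
Stage 2 is itself unloaded: V_out = V_mid × R4/(R3+R4) = 9.037 × 43.8/50.64 = 7.82 V.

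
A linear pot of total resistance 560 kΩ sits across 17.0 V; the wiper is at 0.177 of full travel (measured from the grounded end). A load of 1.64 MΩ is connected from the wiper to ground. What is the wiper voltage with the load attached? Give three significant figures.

The wiper splits the pot into (1−α)R = 460.9 kΩ above and αR = 99.12 kΩ below.
Lower section ‖ load = 93.47 kΩ.
V_wiper = 17.0 × 93.47/(460.9 + 93.47) = 2.87 V.

V ≈ 2.87 V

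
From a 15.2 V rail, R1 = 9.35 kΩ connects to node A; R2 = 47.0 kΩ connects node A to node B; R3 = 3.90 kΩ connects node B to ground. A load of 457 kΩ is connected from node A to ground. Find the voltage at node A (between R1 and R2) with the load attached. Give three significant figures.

Below node A the series string R2+R3 = 50.90 kΩ sits in parallel with the 457 kΩ load: 45.80 kΩ.
V_A = 15.2 × 45.80/(9.35 + 45.80) = 12.6 V.

V ≈ 12.6 V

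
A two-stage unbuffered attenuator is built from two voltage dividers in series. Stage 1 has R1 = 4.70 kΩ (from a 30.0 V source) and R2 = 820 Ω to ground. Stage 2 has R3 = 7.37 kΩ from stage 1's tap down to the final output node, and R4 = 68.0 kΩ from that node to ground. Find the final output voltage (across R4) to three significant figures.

V_out ≈ 3.98 V

Stage 2 presents R3+R4 = 75370 Ω as a load on stage 1's tap.
Stage 1's lower leg becomes R2‖(R3+R4) = 811.2 Ω, so V_mid = 30.0 × 811.2/5511 = 4.416 V.
Stage 2 is itself unloaded: V_out = V_mid × R4/(R3+R4) = 4.416 × 68000/75370 = 3.98 V.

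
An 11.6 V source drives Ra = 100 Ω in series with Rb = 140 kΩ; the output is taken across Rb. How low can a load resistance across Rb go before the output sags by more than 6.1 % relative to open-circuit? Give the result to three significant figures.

Output resistance R_th = Ra‖Rb = (100 × 140000)/140100 = 99.93 Ω.
The fractional drop is R_th/(R_th + R_L); requiring this ≤ 0.0610 gives R_L ≥ R_th(1/0.0610 − 1) = 99.93 × 15.39 = 1.54 kΩ.

R_L(min) ≈ 1.54 kΩ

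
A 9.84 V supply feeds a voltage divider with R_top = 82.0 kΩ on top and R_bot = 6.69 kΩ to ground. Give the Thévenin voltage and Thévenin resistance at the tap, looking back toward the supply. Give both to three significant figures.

V_th is the open-circuit tap voltage: 9.84 × 6.69/(82.0 + 6.69) = 0.742 V.
With the supply zeroed, R_top and R_bot appear in parallel from the tap: R_th = R_top‖R_bot = (82.0 × 6.69)/88.69 = 6.19 kΩ.

V_th = 0.742 V, R_th = 6.19 kΩ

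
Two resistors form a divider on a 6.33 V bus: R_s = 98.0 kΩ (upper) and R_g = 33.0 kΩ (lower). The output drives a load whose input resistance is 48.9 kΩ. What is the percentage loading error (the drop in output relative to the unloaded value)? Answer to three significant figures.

Unloaded V = 6.33 × 33.0/131.0 = 1.595 V.
Loaded: R_g‖R_L = 19.70 kΩ, giving V = 6.33 × 19.70/117.7 = 1.060 V.
Drop = (1.595 − 1.060) / 1.595 = 33.5 %.

33.5 %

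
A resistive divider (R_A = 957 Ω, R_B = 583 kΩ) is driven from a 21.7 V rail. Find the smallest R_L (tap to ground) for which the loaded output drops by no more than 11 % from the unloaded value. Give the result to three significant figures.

R_L(min) ≈ 7.73 kΩ

Output resistance R_th = R_A‖R_B = (957 × 583000)/584000 = 955.4 Ω.
The fractional drop is R_th/(R_th + R_L); requiring this ≤ 0.110 gives R_L ≥ R_th(1/0.110 − 1) = 955.4 × 8.091 = 7.73 kΩ.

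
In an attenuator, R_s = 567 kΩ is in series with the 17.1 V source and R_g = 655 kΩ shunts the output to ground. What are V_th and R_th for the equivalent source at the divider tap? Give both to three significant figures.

V_th = 9.17 V, R_th = 304 kΩ

V_th is the open-circuit tap voltage: 17.1 × 655/(567 + 655) = 9.17 V.
With the supply zeroed, R_s and R_g appear in parallel from the tap: R_th = R_s‖R_g = (567 × 655)/1222 = 304 kΩ.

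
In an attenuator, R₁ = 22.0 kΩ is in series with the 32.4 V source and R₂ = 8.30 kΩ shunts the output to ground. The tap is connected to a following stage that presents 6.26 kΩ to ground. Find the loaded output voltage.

The load sits in parallel with R₂: R₂‖R_L = (8.30 × 6.26) / (8.30 + 6.26) = 3.569 kΩ.
V_out = 32.4 × 3.569 / (22.0 + 3.569) = 32.4 × 3.569/25.57 = 4.52 V.
(Unloaded it would have been 8.88 V.)

V_out ≈ 4.52 V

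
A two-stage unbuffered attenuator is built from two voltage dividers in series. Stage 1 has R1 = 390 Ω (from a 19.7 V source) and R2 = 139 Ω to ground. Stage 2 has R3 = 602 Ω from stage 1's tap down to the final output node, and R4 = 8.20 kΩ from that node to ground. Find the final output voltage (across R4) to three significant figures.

Stage 2 presents R3+R4 = 8802 Ω as a load on stage 1's tap.
Stage 1's lower leg becomes R2‖(R3+R4) = 136.8 Ω, so V_mid = 19.7 × 136.8/526.8 = 5.117 V.
Stage 2 is itself unloaded: V_out = V_mid × R4/(R3+R4) = 5.117 × 8200/8802 = 4.77 V.

V_out ≈ 4.77 V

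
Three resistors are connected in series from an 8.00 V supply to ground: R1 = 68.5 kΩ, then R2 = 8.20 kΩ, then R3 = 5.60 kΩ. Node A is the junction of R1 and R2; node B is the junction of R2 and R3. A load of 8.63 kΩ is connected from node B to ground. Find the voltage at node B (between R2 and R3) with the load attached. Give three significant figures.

At node B, R3 is in parallel with the load: R3‖R_L = 3.396 kΩ.
Below node A the resistance is R2 + (R3‖R_L) = 11.60 kΩ, so V_A = 8.00 × 11.60/80.10 = 1.158 V.
Then V_B = V_A × (R3‖R_L)/(R2 + R3‖R_L) = 1.158 × 3.396/11.60 = 0.339 V.

V ≈ 0.339 V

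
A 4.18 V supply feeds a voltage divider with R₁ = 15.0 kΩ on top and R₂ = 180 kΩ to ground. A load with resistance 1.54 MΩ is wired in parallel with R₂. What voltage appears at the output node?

V_out ≈ 3.82 V

The load sits in parallel with R₂: R₂‖R_L = (180 × 1540) / (180 + 1540) = 161.2 kΩ.
V_out = 4.18 × 161.2 / (15.0 + 161.2) = 4.18 × 161.2/176.2 = 3.82 V.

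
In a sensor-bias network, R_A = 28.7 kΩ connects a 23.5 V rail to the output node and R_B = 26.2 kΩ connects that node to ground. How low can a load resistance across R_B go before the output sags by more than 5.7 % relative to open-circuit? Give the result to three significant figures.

R_L(min) ≈ 227 kΩ

Output resistance R_th = R_A‖R_B = (28.7 × 26.2)/54.90 = 13.70 kΩ.
The fractional drop is R_th/(R_th + R_L); requiring this ≤ 0.0570 gives R_L ≥ R_th(1/0.0570 − 1) = 13.70 × 16.54 = 227 kΩ.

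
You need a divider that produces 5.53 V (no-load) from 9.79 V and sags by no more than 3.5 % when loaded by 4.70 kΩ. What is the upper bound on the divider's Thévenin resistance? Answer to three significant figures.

R_th ≤ 170 Ω

Loading drop = R_th/(R_th + R_L) ≤ 0.0350, so R_th ≤ R_L · ε/(1−ε) = 4.70 kΩ × 0.0350/0.9650 = 170 Ω.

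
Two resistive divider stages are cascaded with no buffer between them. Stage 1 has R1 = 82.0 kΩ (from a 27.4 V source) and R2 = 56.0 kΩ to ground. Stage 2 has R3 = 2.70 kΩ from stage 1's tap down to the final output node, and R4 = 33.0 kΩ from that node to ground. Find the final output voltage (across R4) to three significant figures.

V_out ≈ 5.32 V

Stage 2 presents R3+R4 = 35.70 kΩ as a load on stage 1's tap.
Stage 1's lower leg becomes R2‖(R3+R4) = 21.80 kΩ, so V_mid = 27.4 × 21.80/103.8 = 5.755 V.
Stage 2 is itself unloaded: V_out = V_mid × R4/(R3+R4) = 5.755 × 33.0/35.70 = 5.32 V.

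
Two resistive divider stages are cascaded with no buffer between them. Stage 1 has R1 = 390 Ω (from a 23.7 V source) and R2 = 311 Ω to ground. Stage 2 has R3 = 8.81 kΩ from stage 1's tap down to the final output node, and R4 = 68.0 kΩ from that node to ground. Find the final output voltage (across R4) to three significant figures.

Stage 2 presents R3+R4 = 76810 Ω as a load on stage 1's tap.
Stage 1's lower leg becomes R2‖(R3+R4) = 309.7 Ω, so V_mid = 23.7 × 309.7/699.7 = 10.49 V.
Stage 2 is itself unloaded: V_out = V_mid × R4/(R3+R4) = 10.49 × 68000/76810 = 9.29 V.

V_out ≈ 9.29 V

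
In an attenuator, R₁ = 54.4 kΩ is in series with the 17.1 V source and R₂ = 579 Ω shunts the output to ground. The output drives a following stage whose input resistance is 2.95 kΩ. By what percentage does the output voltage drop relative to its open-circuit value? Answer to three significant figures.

The divider's output (Thévenin) resistance is R₁‖R₂ = 572.9 Ω.
Fractional drop under load = R_th/(R_th + R_L) = 572.9 / (572.9 + 2950) = 0.1626.
So the output falls by 16.3 %.

16.3 %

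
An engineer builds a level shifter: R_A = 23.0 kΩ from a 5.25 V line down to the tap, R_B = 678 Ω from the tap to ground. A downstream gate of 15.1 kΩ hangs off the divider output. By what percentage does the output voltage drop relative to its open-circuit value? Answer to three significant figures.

4.18 %

The divider's output (Thévenin) resistance is R_A‖R_B = 658.6 Ω.
Fractional drop under load = R_th/(R_th + R_L) = 658.6 / (658.6 + 15100) = 0.04179.
So the output falls by 4.18 %.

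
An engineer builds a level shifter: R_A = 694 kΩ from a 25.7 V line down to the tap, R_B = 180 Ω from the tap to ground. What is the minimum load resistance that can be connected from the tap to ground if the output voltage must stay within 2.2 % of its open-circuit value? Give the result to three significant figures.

R_L(min) ≈ 8.00 kΩ

Output resistance R_th = R_A‖R_B = (694000 × 180)/694200 = 180.0 Ω.
The fractional drop is R_th/(R_th + R_L); requiring this ≤ 0.0220 gives R_L ≥ R_th(1/0.0220 − 1) = 180.0 × 44.45 = 8.00 kΩ.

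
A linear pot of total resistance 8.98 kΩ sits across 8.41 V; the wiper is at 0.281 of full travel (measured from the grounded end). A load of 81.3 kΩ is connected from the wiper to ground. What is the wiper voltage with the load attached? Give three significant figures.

The wiper splits the pot into (1−α)R = 6.457 kΩ above and αR = 2.523 kΩ below.
Lower section ‖ load = 2.447 kΩ.
V_wiper = 8.41 × 2.447/(6.457 + 2.447) = 2.31 V.

V ≈ 2.31 V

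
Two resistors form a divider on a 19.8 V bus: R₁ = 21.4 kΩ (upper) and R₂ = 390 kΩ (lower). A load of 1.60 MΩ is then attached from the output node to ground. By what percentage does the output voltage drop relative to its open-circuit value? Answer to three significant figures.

1.25 %

The divider's output (Thévenin) resistance is R₁‖R₂ = 20.29 kΩ.
Fractional drop under load = R_th/(R_th + R_L) = 20.29 / (20.29 + 1600) = 0.01252.
So the output falls by 1.25 %.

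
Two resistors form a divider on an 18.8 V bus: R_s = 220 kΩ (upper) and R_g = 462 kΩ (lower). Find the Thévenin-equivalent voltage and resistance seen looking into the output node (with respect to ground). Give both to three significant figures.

V_th is the open-circuit tap voltage: 18.8 × 462/(220 + 462) = 12.7 V.
With the supply zeroed, R_s and R_g appear in parallel from the tap: R_th = R_s‖R_g = (220 × 462)/682.0 = 149 kΩ.

V_th = 12.7 V, R_th = 149 kΩ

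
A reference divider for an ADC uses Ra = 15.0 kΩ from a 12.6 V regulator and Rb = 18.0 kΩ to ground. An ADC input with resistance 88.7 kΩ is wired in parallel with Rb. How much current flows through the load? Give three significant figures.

I_L ≈ 0.0709 mA

Rb‖R_L = 14.96 kΩ; V_out = 12.6 × 14.96/29.96 = 6.292 V.
I_L = V_out / R_L = 6.292 / 88.7 kΩ = 0.0709 mA.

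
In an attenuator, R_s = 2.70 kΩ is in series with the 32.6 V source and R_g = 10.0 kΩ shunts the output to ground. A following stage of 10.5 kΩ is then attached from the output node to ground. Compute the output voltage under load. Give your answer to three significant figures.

V_out ≈ 21.3 V

The load sits in parallel with R_g: R_g‖R_L = (10.0 × 10.5) / (10.0 + 10.5) = 5.122 kΩ.
V_out = 32.6 × 5.122 / (2.70 + 5.122) = 32.6 × 5.122/7.822 = 21.3 V.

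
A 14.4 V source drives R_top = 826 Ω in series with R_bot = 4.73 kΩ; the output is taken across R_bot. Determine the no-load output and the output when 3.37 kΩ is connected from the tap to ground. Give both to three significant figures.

Open-circuit: V = 14.4 × 4730/(826 + 4730) = 12.3 V.
With the load, R_bot becomes R_bot‖R_L = 1968 Ω, so V = 14.4 × 1968/2794 = 10.1 V.

Unloaded: 12.3 V; loaded: 10.1 V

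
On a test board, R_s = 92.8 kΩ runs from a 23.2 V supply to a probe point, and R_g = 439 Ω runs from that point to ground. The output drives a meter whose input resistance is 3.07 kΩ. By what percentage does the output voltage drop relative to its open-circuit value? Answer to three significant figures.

The divider's output (Thévenin) resistance is R_s‖R_g = 436.9 Ω.
Fractional drop under load = R_th/(R_th + R_L) = 436.9 / (436.9 + 3070) = 0.1246.
So the output falls by 12.5 %.

12.5 %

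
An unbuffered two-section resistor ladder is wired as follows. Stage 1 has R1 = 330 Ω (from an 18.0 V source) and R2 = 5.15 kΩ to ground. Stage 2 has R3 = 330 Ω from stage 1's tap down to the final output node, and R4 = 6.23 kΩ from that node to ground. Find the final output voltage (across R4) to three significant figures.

V_out ≈ 15.3 V

Stage 2 presents R3+R4 = 6560 Ω as a load on stage 1's tap.
Stage 1's lower leg becomes R2‖(R3+R4) = 2885 Ω, so V_mid = 18.0 × 2885/3215 = 16.15 V.
Stage 2 is itself unloaded: V_out = V_mid × R4/(R3+R4) = 16.15 × 6230/6560 = 15.3 V.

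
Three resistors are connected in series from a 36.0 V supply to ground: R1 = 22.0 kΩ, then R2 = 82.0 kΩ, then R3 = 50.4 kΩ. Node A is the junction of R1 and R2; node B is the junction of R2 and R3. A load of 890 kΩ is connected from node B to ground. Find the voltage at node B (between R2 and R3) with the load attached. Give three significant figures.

V ≈ 11.3 V

At node B, R3 is in parallel with the load: R3‖R_L = 47.70 kΩ.
Below node A the resistance is R2 + (R3‖R_L) = 129.7 kΩ, so V_A = 36.0 × 129.7/151.7 = 30.78 V.
Then V_B = V_A × (R3‖R_L)/(R2 + R3‖R_L) = 30.78 × 47.70/129.7 = 11.3 V.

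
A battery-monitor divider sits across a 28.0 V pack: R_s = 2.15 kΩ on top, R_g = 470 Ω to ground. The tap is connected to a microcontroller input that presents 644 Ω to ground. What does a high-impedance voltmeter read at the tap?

V_out ≈ 3.14 V

The load sits in parallel with R_g: R_g‖R_L = (470 × 644) / (470 + 644) = 271.7 Ω.
V_out = 28.0 × 271.7 / (2150 + 271.7) = 28.0 × 271.7/2422 = 3.14 V.
(Unloaded it would have been 5.02 V.)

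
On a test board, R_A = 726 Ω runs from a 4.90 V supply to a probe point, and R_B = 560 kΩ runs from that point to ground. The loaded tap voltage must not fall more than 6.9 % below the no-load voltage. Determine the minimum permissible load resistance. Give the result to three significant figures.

R_L(min) ≈ 9.78 kΩ

Output resistance R_th = R_A‖R_B = (726 × 560000)/560700 = 725.1 Ω.
The fractional drop is R_th/(R_th + R_L); requiring this ≤ 0.0690 gives R_L ≥ R_th(1/0.0690 − 1) = 725.1 × 13.49 = 9.78 kΩ.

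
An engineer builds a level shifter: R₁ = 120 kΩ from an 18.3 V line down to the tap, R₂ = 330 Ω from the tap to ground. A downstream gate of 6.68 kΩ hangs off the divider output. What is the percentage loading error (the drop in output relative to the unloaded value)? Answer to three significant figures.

4.70 %

The divider's output (Thévenin) resistance is R₁‖R₂ = 329.1 Ω.
Fractional drop under load = R_th/(R_th + R_L) = 329.1 / (329.1 + 6680) = 0.04695.
So the output falls by 4.70 %.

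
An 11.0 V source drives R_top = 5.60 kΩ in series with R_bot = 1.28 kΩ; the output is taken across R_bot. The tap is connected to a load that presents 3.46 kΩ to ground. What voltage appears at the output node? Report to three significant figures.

V_out ≈ 1.57 V

The load sits in parallel with R_bot: R_bot‖R_L = (1.28 × 3.46) / (1.28 + 3.46) = 0.9343 kΩ.
V_out = 11.0 × 0.9343 / (5.60 + 0.9343) = 11.0 × 0.9343/6.534 = 1.57 V.
(Unloaded it would have been 2.05 V.)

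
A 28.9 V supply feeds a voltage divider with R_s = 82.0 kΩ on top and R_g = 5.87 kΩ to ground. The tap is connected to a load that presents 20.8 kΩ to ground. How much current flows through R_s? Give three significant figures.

I ≈ 0.334 mA

R_g‖R_L = 4.578 kΩ, so the source sees R_s + R_g‖R_L = 86.58 kΩ.
I = 28.9 V / 86.58 kΩ = 0.334 mA.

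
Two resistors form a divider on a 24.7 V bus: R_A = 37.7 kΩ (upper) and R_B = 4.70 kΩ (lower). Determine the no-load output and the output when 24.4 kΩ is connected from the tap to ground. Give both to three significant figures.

Open-circuit: V = 24.7 × 4.70/(37.7 + 4.70) = 2.74 V.
With the load, R_B becomes R_B‖R_L = 3.941 kΩ, so V = 24.7 × 3.941/41.64 = 2.34 V.

Unloaded: 2.74 V; loaded: 2.34 V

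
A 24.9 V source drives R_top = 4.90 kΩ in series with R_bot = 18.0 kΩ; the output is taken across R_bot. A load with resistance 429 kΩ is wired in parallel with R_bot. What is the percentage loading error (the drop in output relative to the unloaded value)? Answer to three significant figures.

The divider's output (Thévenin) resistance is R_top‖R_bot = 3.852 kΩ.
Fractional drop under load = R_th/(R_th + R_L) = 3.852 / (3.852 + 429) = 0.008898.
So the output falls by 0.890 %.

0.890 %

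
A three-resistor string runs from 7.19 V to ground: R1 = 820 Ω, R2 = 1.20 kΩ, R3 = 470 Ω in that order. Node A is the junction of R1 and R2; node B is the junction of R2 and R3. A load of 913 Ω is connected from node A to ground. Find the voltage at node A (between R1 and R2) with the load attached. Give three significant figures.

V ≈ 3.01 V

Below node A the series string R2+R3 = 1670 Ω sits in parallel with the 913 Ω load: 590.3 Ω.
V_A = 7.19 × 590.3/(820 + 590.3) = 3.01 V.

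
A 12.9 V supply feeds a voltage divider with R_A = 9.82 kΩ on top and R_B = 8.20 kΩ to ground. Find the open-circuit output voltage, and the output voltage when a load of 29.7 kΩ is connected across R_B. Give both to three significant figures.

Unloaded: 5.87 V; loaded: 5.10 V

Open-circuit: V = 12.9 × 8.20/(9.82 + 8.20) = 5.87 V.
With the load, R_B becomes R_B‖R_L = 6.426 kΩ, so V = 12.9 × 6.426/16.25 = 5.10 V.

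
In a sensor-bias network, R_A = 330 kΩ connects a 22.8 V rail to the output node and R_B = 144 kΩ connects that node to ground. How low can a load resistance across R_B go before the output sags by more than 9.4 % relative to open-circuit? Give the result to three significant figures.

R_L(min) ≈ 966 kΩ

Output resistance R_th = R_A‖R_B = (330 × 144)/474.0 = 100.3 kΩ.
The fractional drop is R_th/(R_th + R_L); requiring this ≤ 0.0940 gives R_L ≥ R_th(1/0.0940 − 1) = 100.3 × 9.638 = 966 kΩ.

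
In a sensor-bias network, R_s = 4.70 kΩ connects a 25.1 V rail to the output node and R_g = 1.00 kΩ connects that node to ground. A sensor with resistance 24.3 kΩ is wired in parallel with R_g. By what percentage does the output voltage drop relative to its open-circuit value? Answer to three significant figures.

The divider's output (Thévenin) resistance is R_s‖R_g = 0.8246 kΩ.
Fractional drop under load = R_th/(R_th + R_L) = 0.8246 / (0.8246 + 24.3) = 0.03282.
So the output falls by 3.28 %.

3.28 %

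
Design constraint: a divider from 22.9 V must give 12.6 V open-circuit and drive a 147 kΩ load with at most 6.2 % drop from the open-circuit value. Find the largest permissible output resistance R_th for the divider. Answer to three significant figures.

R_th ≤ 9.72 kΩ

Loading drop = R_th/(R_th + R_L) ≤ 0.0620, so R_th ≤ R_L · ε/(1−ε) = 147 kΩ × 0.0620/0.9380 = 9.72 kΩ.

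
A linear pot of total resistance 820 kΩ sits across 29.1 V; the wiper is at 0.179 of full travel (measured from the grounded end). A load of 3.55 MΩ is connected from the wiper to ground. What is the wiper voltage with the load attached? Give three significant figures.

V ≈ 5.04 V

The wiper splits the pot into (1−α)R = 673.2 kΩ above and αR = 146.8 kΩ below.
Lower section ‖ load = 141.0 kΩ.
V_wiper = 29.1 × 141.0/(673.2 + 141.0) = 5.04 V.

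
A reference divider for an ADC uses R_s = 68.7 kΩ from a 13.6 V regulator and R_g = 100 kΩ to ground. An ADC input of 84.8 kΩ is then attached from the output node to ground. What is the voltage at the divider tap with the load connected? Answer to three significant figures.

The load sits in parallel with R_g: R_g‖R_L = (100 × 84.8) / (100 + 84.8) = 45.89 kΩ.
V_out = 13.6 × 45.89 / (68.7 + 45.89) = 13.6 × 45.89/114.6 = 5.45 V.

V_out ≈ 5.45 V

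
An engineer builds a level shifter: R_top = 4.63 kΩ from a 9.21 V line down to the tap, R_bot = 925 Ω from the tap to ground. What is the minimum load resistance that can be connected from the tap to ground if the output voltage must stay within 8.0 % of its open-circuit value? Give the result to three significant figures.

Output resistance R_th = R_top‖R_bot = (4630 × 925)/5555 = 771.0 Ω.
The fractional drop is R_th/(R_th + R_L); requiring this ≤ 0.0800 gives R_L ≥ R_th(1/0.0800 − 1) = 771.0 × 11.50 = 8.87 kΩ.

R_L(min) ≈ 8.87 kΩ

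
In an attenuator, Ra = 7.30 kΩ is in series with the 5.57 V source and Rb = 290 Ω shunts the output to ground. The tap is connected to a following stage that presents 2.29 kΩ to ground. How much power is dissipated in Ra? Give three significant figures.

P ≈ 3.97 mW

Total resistance from the source is Ra + (Rb‖R_L) = 7557 Ω, so I = 5.57/7557 Ω = 0.7370 mA.
P = I²·Ra = (0.7370 mA)² × 7.30 kΩ = 3.97 mW.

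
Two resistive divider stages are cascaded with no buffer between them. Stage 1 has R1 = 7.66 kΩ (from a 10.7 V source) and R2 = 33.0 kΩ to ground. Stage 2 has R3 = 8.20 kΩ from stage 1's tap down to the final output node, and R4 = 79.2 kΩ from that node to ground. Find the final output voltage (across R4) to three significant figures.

V_out ≈ 7.35 V

Stage 2 presents R3+R4 = 87.40 kΩ as a load on stage 1's tap.
Stage 1's lower leg becomes R2‖(R3+R4) = 23.96 kΩ, so V_mid = 10.7 × 23.96/31.62 = 8.108 V.
Stage 2 is itself unloaded: V_out = V_mid × R4/(R3+R4) = 8.108 × 79.2/87.40 = 7.35 V.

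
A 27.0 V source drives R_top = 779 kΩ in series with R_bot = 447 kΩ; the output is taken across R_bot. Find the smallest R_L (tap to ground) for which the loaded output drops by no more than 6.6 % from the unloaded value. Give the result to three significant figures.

R_L(min) ≈ 4.02 MΩ

Output resistance R_th = R_top‖R_bot = (779 × 447)/1226 = 284.0 kΩ.
The fractional drop is R_th/(R_th + R_L); requiring this ≤ 0.0660 gives R_L ≥ R_th(1/0.0660 − 1) = 284.0 × 14.15 = 4.02 MΩ.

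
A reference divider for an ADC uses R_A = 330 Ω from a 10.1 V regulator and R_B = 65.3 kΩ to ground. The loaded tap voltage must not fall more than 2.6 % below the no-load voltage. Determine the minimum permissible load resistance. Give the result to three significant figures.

Output resistance R_th = R_A‖R_B = (330 × 65300)/65630 = 328.3 Ω.
The fractional drop is R_th/(R_th + R_L); requiring this ≤ 0.0260 gives R_L ≥ R_th(1/0.0260 − 1) = 328.3 × 37.46 = 12.3 kΩ.

R_L(min) ≈ 12.3 kΩ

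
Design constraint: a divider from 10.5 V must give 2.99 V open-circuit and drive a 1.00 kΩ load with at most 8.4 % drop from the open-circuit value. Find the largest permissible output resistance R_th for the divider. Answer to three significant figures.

Loading drop = R_th/(R_th + R_L) ≤ 0.0840, so R_th ≤ R_L · ε/(1−ε) = 1.00 kΩ × 0.0840/0.9160 = 91.7 Ω.

R_th ≤ 91.7 Ω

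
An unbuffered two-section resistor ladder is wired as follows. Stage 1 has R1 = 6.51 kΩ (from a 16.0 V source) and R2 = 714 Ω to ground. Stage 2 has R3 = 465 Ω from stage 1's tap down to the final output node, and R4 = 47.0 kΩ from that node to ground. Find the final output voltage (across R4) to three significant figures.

Stage 2 presents R3+R4 = 47460 Ω as a load on stage 1's tap.
Stage 1's lower leg becomes R2‖(R3+R4) = 703.4 Ω, so V_mid = 16.0 × 703.4/7213 = 1.560 V.
Stage 2 is itself unloaded: V_out = V_mid × R4/(R3+R4) = 1.560 × 47000/47460 = 1.54 V.

V_out ≈ 1.54 V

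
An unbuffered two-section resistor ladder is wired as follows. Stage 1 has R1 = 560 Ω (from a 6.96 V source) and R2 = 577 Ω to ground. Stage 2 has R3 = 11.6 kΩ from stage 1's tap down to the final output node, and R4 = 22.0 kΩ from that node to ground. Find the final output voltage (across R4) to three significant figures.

Stage 2 presents R3+R4 = 33600 Ω as a load on stage 1's tap.
Stage 1's lower leg becomes R2‖(R3+R4) = 567.3 Ω, so V_mid = 6.96 × 567.3/1127 = 3.502 V.
Stage 2 is itself unloaded: V_out = V_mid × R4/(R3+R4) = 3.502 × 22000/33600 = 2.29 V.

V_out ≈ 2.29 V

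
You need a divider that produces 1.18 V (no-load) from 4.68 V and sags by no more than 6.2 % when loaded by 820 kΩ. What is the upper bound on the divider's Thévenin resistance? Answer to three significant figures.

R_th ≤ 54.2 kΩ

Loading drop = R_th/(R_th + R_L) ≤ 0.0620, so R_th ≤ R_L · ε/(1−ε) = 820 kΩ × 0.0620/0.9380 = 54.2 kΩ.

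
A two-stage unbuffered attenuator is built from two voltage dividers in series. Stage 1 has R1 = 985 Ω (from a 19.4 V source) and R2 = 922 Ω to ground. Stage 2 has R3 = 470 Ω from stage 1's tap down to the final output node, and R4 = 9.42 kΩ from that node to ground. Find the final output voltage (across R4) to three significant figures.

Stage 2 presents R3+R4 = 9890 Ω as a load on stage 1's tap.
Stage 1's lower leg becomes R2‖(R3+R4) = 843.4 Ω, so V_mid = 19.4 × 843.4/1828 = 8.949 V.
Stage 2 is itself unloaded: V_out = V_mid × R4/(R3+R4) = 8.949 × 9420/9890 = 8.52 V.

V_out ≈ 8.52 V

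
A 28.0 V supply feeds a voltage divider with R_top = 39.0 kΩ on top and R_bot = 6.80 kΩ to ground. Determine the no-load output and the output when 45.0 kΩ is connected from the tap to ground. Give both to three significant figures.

Open-circuit: V = 28.0 × 6.80/(39.0 + 6.80) = 4.16 V.
With the load, R_bot becomes R_bot‖R_L = 5.907 kΩ, so V = 28.0 × 5.907/44.91 = 3.68 V.

Unloaded: 4.16 V; loaded: 3.68 V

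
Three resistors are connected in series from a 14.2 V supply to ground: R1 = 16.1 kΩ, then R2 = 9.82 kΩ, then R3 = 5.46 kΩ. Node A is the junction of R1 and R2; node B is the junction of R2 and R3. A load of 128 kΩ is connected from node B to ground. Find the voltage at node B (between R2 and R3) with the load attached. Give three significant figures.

V ≈ 2.39 V

At node B, R3 is in parallel with the load: R3‖R_L = 5.237 kΩ.
Below node A the resistance is R2 + (R3‖R_L) = 15.06 kΩ, so V_A = 14.2 × 15.06/31.16 = 6.862 V.
Then V_B = V_A × (R3‖R_L)/(R2 + R3‖R_L) = 6.862 × 5.237/15.06 = 2.39 V.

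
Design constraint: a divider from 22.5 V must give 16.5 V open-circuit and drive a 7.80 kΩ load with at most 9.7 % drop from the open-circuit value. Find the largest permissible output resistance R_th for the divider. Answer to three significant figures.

R_th ≤ 838 Ω

Loading drop = R_th/(R_th + R_L) ≤ 0.0970, so R_th ≤ R_L · ε/(1−ε) = 7.80 kΩ × 0.0970/0.9030 = 838 Ω.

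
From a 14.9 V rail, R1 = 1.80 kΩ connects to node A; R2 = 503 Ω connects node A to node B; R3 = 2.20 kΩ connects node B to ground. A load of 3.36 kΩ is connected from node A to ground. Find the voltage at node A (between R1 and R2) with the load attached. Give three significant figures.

V ≈ 6.77 V

Below node A the series string R2+R3 = 2703 Ω sits in parallel with the 3360 Ω load: 1498 Ω.
V_A = 14.9 × 1498/(1800 + 1498) = 6.77 V.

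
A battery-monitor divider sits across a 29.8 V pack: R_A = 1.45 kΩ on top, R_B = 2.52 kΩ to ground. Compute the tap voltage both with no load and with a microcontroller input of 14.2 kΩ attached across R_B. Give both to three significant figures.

Unloaded: 18.9 V; loaded: 17.8 V

Open-circuit: V = 29.8 × 2.52/(1.45 + 2.52) = 18.9 V.
With the load, R_B becomes R_B‖R_L = 2.140 kΩ, so V = 29.8 × 2.140/3.590 = 17.8 V.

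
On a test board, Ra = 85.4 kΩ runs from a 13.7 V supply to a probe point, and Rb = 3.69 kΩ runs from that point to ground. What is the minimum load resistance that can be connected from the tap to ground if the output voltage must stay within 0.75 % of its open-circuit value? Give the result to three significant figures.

R_L(min) ≈ 468 kΩ

Output resistance R_th = Ra‖Rb = (85.4 × 3.69)/89.09 = 3.537 kΩ.
The fractional drop is R_th/(R_th + R_L); requiring this ≤ 0.00750 gives R_L ≥ R_th(1/0.00750 − 1) = 3.537 × 132.3 = 468 kΩ.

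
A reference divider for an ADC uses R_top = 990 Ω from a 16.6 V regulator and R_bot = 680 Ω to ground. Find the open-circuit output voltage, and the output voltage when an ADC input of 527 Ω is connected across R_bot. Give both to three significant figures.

Unloaded: 6.76 V; loaded: 3.83 V

Open-circuit: V = 16.6 × 680/(990 + 680) = 6.76 V.
With the load, R_bot becomes R_bot‖R_L = 296.9 Ω, so V = 16.6 × 296.9/1287 = 3.83 V.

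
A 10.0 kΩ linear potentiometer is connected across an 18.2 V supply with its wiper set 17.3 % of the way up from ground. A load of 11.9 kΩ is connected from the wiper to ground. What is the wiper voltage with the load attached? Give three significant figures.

V ≈ 2.81 V

The wiper splits the pot into (1−α)R = 8.270 kΩ above and αR = 1.730 kΩ below.
Lower section ‖ load = 1.510 kΩ.
V_wiper = 18.2 × 1.510/(8.270 + 1.510) = 2.81 V.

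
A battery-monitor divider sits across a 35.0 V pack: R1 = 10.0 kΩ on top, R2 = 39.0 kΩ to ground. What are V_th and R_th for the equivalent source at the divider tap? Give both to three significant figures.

V_th = 27.9 V, R_th = 7.96 kΩ

V_th is the open-circuit tap voltage: 35.0 × 39.0/(10.0 + 39.0) = 27.9 V.
With the supply zeroed, R1 and R2 appear in parallel from the tap: R_th = R1‖R2 = (10.0 × 39.0)/49.00 = 7.96 kΩ.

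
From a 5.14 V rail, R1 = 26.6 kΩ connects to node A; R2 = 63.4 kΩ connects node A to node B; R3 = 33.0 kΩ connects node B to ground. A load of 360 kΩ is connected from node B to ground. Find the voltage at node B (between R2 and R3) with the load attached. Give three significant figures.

At node B, R3 is in parallel with the load: R3‖R_L = 30.23 kΩ.
Below node A the resistance is R2 + (R3‖R_L) = 93.63 kΩ, so V_A = 5.14 × 93.63/120.2 = 4.003 V.
Then V_B = V_A × (R3‖R_L)/(R2 + R3‖R_L) = 4.003 × 30.23/93.63 = 1.29 V.

V ≈ 1.29 V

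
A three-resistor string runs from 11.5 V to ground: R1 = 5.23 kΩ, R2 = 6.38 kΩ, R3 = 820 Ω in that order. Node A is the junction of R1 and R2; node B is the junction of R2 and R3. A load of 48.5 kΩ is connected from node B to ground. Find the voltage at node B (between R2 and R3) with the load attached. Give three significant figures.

At node B, R3 is in parallel with the load: R3‖R_L = 806.4 Ω.
Below node A the resistance is R2 + (R3‖R_L) = 7186 Ω, so V_A = 11.5 × 7186/12420 = 6.656 V.
Then V_B = V_A × (R3‖R_L)/(R2 + R3‖R_L) = 6.656 × 806.4/7186 = 0.747 V.

V ≈ 0.747 V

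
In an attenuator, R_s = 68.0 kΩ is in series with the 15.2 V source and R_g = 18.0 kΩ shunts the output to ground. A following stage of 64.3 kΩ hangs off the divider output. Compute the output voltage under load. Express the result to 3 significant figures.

V_out ≈ 2.60 V

The load sits in parallel with R_g: R_g‖R_L = (18.0 × 64.3) / (18.0 + 64.3) = 14.06 kΩ.
V_out = 15.2 × 14.06 / (68.0 + 14.06) = 15.2 × 14.06/82.06 = 2.60 V.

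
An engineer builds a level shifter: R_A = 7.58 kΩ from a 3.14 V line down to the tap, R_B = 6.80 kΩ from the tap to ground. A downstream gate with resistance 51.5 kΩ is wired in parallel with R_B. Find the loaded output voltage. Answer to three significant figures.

The load sits in parallel with R_B: R_B‖R_L = (6.80 × 51.5) / (6.80 + 51.5) = 6.007 kΩ.
V_out = 3.14 × 6.007 / (7.58 + 6.007) = 3.14 × 6.007/13.59 = 1.39 V.

V_out ≈ 1.39 V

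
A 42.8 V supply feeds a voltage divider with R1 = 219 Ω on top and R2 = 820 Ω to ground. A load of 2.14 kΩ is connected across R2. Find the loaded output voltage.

V_out ≈ 31.3 V

The load sits in parallel with R2: R2‖R_L = (820 × 2140) / (820 + 2140) = 592.8 Ω.
V_out = 42.8 × 592.8 / (219 + 592.8) = 42.8 × 592.8/811.8 = 31.3 V.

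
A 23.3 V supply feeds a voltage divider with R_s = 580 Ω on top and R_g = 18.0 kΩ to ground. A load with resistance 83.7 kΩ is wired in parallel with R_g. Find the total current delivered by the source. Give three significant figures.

I ≈ 1.51 mA

R_g‖R_L = 14810 Ω, so the source sees R_s + R_g‖R_L = 15390 Ω.
I = 23.3 V / 15390 Ω = 1.51 mA.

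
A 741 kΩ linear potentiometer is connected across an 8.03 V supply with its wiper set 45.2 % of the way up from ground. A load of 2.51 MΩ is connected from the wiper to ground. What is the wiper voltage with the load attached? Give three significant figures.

The wiper splits the pot into (1−α)R = 406.1 kΩ above and αR = 334.9 kΩ below.
Lower section ‖ load = 295.5 kΩ.
V_wiper = 8.03 × 295.5/(406.1 + 295.5) = 3.38 V.

V ≈ 3.38 V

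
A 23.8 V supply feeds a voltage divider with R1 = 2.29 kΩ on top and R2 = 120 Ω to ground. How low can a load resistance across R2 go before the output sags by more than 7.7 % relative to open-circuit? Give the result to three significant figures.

R_L(min) ≈ 1.37 kΩ

Output resistance R_th = R1‖R2 = (2290 × 120)/2410 = 114.0 Ω.
The fractional drop is R_th/(R_th + R_L); requiring this ≤ 0.0770 gives R_L ≥ R_th(1/0.0770 − 1) = 114.0 × 11.99 = 1.37 kΩ.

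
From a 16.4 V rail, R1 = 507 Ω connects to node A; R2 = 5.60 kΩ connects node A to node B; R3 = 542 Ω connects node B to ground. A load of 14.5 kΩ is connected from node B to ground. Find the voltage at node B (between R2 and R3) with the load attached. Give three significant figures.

At node B, R3 is in parallel with the load: R3‖R_L = 522.5 Ω.
Below node A the resistance is R2 + (R3‖R_L) = 6122 Ω, so V_A = 16.4 × 6122/6629 = 15.15 V.
Then V_B = V_A × (R3‖R_L)/(R2 + R3‖R_L) = 15.15 × 522.5/6122 = 1.29 V.

V ≈ 1.29 V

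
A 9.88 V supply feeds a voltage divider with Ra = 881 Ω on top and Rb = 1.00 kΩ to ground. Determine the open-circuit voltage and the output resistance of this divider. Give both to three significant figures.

V_th is the open-circuit tap voltage: 9.88 × 1000/(881 + 1000) = 5.25 V.
With the supply zeroed, Ra and Rb appear in parallel from the tap: R_th = Ra‖Rb = (881 × 1000)/1881 = 468 Ω.

V_th = 5.25 V, R_th = 468 Ω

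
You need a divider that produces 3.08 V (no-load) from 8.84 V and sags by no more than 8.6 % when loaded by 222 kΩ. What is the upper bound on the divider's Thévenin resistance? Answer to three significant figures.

Loading drop = R_th/(R_th + R_L) ≤ 0.0860, so R_th ≤ R_L · ε/(1−ε) = 222 kΩ × 0.0860/0.9140 = 20.9 kΩ.
(Any R1, R2 with R2/(R1+R2) = 0.348 and R1‖R2 ≤ 20.9 kΩ will meet the spec.)

R_th ≤ 20.9 kΩ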